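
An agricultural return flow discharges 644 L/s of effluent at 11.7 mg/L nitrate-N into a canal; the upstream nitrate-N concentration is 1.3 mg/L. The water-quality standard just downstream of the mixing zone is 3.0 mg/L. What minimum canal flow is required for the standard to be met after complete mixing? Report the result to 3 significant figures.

Set C_mix = 3.0: (Q·1.300 + 644.0·11.70) / (Q + 644.0) = 3.0
→ Q = 644.0·(11.70 − 3.0)/(3.0 − 1.300) = 3296 L/s.

3300 L/s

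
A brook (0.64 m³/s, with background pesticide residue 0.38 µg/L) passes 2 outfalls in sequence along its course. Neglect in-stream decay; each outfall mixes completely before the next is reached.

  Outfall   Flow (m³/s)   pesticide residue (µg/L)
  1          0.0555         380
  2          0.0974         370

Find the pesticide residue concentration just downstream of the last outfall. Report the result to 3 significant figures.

72.4 µg/L

After outfall 1: Q = 0.6400 + 0.05550 = 0.6955 m³/s; C = (0.6400·0.3800 + 0.05550·380.0)/0.6955 = 30.67 µg/L.
After outfall 2: Q = 0.6955 + 0.09740 = 0.7929 m³/s; C = (0.6955·30.67 + 0.09740·370.0)/0.7929 = 72.36 µg/L.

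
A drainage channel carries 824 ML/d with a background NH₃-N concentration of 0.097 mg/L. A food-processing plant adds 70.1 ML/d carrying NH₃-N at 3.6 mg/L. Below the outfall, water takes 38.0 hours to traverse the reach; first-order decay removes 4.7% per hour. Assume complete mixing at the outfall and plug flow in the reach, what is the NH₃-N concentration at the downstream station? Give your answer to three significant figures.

After mixing, C = (824.0·0.09700 + 70.10·3.600) / 894.1 = 332.3/894.1 = 0.3716 mg/L.
4.7%/h lost → k = −ln(1 − 0.047) = 0.04814 h⁻¹.
Decay over the reach: 0.3716·exp(−kt) = 0.3716·0.1605 = 0.05966 mg/L.

0.0597 mg/L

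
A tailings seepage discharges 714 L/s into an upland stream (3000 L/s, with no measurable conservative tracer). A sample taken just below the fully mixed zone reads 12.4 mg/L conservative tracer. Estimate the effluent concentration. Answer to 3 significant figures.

64.5 mg/L

Mass balance: 3000·0 + 714.0·Cₑ = 3714·12.40
→ Cₑ = (3714·12.40 − 3000·0) / 714.0 = 64.50 mg/L.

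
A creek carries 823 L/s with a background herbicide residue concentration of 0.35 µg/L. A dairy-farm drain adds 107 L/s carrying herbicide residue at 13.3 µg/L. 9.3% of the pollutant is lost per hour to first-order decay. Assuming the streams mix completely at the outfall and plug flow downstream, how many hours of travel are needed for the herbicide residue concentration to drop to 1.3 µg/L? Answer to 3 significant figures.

Mass balance: C = (823.0·0.3500 + 107.0·13.30) / 930.0 = 1711/930.0 = 1.840 µg/L.
9.3%/h lost → k = −ln(1 − 0.093) = 0.09761 h⁻¹.
1.840·exp(−k·t) = 1.3 → t = ln(1.840/1.3)/k = 12810 s = 3.559 h.

3.56 h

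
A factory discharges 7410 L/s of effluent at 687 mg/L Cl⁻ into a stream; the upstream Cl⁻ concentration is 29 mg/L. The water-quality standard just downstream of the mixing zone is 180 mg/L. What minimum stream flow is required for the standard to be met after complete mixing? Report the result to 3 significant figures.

Set C_mix = 180: (Q·29.00 + 7410·687.0) / (Q + 7410) = 180
→ Q = 7410·(687.0 − 180)/(180 − 29.00) = 24880 L/s.

24900 L/s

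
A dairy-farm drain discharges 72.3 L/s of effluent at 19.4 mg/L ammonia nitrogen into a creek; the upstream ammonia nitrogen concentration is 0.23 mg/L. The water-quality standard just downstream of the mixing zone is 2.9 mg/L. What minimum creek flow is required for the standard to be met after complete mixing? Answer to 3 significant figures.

Set C_mix = 2.9: (Q·0.2300 + 72.30·19.40) / (Q + 72.30) = 2.9
→ Q = 72.30·(19.40 − 2.9)/(2.9 − 0.2300) = 446.8 L/s.

447 L/s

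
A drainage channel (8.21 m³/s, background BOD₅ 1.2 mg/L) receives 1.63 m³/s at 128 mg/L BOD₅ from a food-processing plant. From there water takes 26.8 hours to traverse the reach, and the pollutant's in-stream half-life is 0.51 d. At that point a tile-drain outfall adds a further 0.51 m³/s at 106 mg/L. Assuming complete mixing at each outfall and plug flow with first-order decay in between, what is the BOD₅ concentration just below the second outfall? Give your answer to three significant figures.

9.85 mg/L

Mixed concentration C = ΣQC/ΣQ = (8.210·1.200 + 1.630·128.0) / 9.840 = 218.5/9.840 = 22.20 mg/L; combined flow 9.840 m³/s.
Half-life 0.51 d → k = ln 2 / 0.51 = 1.359 d⁻¹.
Applying C = C₀e^(−kt): 22.20 × 0.2192 = 4.868 mg/L.
Second outfall: C = (9.840·4.868 + 0.5100·106.0)/10.35 = 9.851 mg/L.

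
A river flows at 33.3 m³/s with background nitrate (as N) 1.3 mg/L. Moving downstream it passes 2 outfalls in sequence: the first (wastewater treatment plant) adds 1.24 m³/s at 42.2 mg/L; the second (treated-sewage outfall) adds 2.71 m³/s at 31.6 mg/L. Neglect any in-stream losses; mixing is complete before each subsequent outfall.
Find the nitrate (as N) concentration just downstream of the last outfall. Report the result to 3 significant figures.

4.87 mg/L

Below outfall 1: Q → 34.54 m³/s, C = (33.30·1.300 + 1.240·42.20)/34.54 = 2.768 mg/L.
Below outfall 2: Q → 37.25 m³/s, C = (34.54·2.768 + 2.710·31.60)/37.25 = 4.866 mg/L.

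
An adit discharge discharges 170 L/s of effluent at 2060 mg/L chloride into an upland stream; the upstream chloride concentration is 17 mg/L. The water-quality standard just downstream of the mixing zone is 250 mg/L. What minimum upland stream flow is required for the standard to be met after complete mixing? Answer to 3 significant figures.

Set C_mix = 250: (Q·17.00 + 170.0·2060) / (Q + 170.0) = 250
→ Q = 170.0·(2060 − 250)/(250 − 17.00) = 1321 L/s.

1320 L/s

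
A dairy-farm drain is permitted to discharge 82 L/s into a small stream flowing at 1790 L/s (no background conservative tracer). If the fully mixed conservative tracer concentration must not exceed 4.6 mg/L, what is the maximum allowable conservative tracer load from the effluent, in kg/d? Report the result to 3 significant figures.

744 kg/d

Mass balance at the limit: 1790·0 + 82.00·Cₑ = 1872·4.6 → Cₑ = 105.0 mg/L.
82.00 L/s = 0.08200 m³/s. Load = 0.08200 m³/s × 105.0 g/m³ × 86 400 s/d = 744.0 kg/d.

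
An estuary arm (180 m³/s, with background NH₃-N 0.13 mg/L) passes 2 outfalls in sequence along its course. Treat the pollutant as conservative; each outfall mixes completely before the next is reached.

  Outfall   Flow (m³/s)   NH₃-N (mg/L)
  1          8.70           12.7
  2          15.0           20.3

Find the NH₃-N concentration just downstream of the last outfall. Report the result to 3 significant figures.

2.15 mg/L

After outfall 1: Q = 180.0 + 8.700 = 188.7 m³/s; C = (180.0·0.1300 + 8.700·12.70)/188.7 = 0.7095 mg/L.
After outfall 2: Q = 188.7 + 15.00 = 203.7 m³/s; C = (188.7·0.7095 + 15.00·20.30)/203.7 = 2.152 mg/L.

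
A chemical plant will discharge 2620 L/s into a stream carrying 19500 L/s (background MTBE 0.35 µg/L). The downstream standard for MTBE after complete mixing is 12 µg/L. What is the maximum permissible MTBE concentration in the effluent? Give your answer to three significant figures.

98.7 µg/L

At the limit, (Qr·Cr + Qe·Cₑ)/(Qr + Qe) = 12:
Cₑ = (22120·12 − 19500·0.3500) / 2620 = 98.71 µg/L.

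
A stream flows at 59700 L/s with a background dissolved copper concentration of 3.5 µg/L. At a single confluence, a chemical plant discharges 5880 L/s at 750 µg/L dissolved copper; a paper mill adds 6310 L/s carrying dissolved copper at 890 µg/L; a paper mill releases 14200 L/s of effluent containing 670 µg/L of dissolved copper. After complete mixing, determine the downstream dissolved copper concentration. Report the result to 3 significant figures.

229 µg/L

Mixed concentration C = ΣQC/ΣQ = (59700·3.500 + 5880·750.0 + 6310·890.0 + 14200·670.0) / 86090 = 19750000/86090 = 229.4 µg/L.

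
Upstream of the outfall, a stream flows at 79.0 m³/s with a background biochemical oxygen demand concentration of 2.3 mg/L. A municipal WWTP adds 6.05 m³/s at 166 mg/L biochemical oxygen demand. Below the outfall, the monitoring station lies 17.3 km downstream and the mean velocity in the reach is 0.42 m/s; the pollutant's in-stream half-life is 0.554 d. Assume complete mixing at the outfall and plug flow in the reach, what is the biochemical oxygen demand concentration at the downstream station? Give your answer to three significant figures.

7.68 mg/L

Mass balance: C = (79.00·2.300 + 6.050·166.0) / 85.05 = 1186/85.05 = 13.94 mg/L.
Travel time t = 17.3·1000 / 0.42 = 41190 s = 11.44 h.
Half-life 0.554 d → k = ln 2 / 0.554 = 1.251 d⁻¹.
Decay over the reach: 13.94·exp(−kt) = 13.94·0.5507 = 7.680 mg/L.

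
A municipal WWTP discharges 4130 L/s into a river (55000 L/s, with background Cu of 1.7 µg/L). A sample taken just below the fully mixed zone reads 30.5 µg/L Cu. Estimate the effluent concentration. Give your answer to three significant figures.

414 µg/L

Mass balance: 55000·1.700 + 4130·Cₑ = 59130·30.50
→ Cₑ = (59130·30.50 − 55000·1.700) / 4130 = 414.0 µg/L.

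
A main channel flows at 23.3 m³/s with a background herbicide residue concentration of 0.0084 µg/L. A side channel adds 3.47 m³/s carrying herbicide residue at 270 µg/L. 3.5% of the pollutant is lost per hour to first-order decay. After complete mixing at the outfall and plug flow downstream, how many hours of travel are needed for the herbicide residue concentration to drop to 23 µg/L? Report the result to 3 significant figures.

11.8 h

Mixed concentration C = ΣQC/ΣQ = (23.30·0.008400 + 3.470·270.0) / 26.77 = 937.1/26.77 = 35.01 µg/L.
3.5%/h lost → k = −ln(1 − 0.035) = 0.03563 h⁻¹.
35.01·exp(−k·t) = 23 → t = ln(35.01/23)/k = 42440 s = 11.79 h.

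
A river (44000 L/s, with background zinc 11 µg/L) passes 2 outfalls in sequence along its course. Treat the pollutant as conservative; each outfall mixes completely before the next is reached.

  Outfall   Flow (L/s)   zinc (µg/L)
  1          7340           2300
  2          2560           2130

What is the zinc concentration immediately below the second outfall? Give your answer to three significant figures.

423 µg/L

Outfall 1: combined Q = 51340 L/s; C = (44000·11.00 + 7340·2300)/51340 = 338.3 µg/L.
Outfall 2: combined Q = 53900 L/s; C = (51340·338.3 + 2560·2130)/53900 = 423.4 µg/L.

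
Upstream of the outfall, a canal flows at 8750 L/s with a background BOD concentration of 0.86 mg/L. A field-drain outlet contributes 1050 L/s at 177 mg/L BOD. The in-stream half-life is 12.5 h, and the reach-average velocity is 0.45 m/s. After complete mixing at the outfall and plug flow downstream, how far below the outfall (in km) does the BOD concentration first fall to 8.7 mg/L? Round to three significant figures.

23.9 km

Flow-weighted average: C = (8750·0.8600 + 1050·177.0) / 9800 = 193400/9800 = 19.73 mg/L.
Half-life 12.5 h → k = ln 2 / 12.5 = 0.05545 h⁻¹ = 1.331 d⁻¹.
Set 19.73·exp(−k·t) = 8.7 → t = ln(19.73/8.7)/k = 53170 s = 14.77 h.
Distance = v·t = 0.45·53170 = 23920 m = 23.92 km.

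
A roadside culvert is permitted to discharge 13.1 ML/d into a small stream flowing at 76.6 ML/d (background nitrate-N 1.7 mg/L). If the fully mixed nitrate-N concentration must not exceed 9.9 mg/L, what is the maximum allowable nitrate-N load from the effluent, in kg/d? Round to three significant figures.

Mass balance at the limit: 76.60·1.700 + 13.10·Cₑ = 89.70·9.9 → Cₑ = 57.85 mg/L.
13.10 ML/d = 0.1516 m³/s. Load = 0.1516 m³/s × 57.85 g/m³ × 86 400 s/d = 757.8 kg/d.

758 kg/d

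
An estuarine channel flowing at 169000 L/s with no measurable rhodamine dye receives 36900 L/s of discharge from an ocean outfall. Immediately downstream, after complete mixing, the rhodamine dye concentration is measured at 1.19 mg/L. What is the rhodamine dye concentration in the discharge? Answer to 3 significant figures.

6.64 mg/L

Mass balance: 169000·0 + 36900·Cₑ = 205900·1.190
→ Cₑ = (205900·1.190 − 169000·0) / 36900 = 6.640 mg/L.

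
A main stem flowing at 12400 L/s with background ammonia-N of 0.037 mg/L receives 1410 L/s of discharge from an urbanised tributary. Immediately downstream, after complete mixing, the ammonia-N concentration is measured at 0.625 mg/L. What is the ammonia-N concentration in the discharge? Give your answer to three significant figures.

Mass balance: 12400·0.03700 + 1410·Cₑ = 13810·0.6250
→ Cₑ = (13810·0.6250 − 12400·0.03700) / 1410 = 5.796 mg/L.

5.80 mg/L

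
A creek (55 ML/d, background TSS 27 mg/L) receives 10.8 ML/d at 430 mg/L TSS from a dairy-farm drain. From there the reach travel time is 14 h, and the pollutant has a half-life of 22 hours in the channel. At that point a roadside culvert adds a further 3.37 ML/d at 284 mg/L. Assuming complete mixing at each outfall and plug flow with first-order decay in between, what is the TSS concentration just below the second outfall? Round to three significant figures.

70.8 mg/L

Mass balance: C = (55.00·27.00 + 10.80·430.0) / 65.80 = 6129/65.80 = 93.15 mg/L; combined flow 65.80 ML/d.
Half-life 22 h → k = ln 2 / 22 = 0.03151 h⁻¹ = 0.7562 d⁻¹.
After decay, C = 93.15 × e^(−kt) = 93.15 × 0.6433 = 59.92 mg/L.
At the second outfall, C = (65.80·59.92 + 3.370·284.0) / (65.80 + 3.370) = 70.84 mg/L.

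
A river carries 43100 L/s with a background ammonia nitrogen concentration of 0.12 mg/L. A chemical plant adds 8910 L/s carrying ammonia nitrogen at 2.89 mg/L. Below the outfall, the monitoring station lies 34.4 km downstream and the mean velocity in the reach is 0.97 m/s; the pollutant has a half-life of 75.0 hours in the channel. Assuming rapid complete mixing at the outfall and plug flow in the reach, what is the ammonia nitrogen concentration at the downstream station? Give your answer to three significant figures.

Conservation of mass: C = (43100·0.1200 + 8910·2.890) / 52010 = 30920/52010 = 0.5945 mg/L.
Travel time t = 34.4·1000 / 0.97 = 35460 s = 9.851 h.
Half-life 75.0 h → k = ln 2 / 75.0 = 0.009242 h⁻¹ = 0.2218 d⁻¹.
First-order decay: C = 0.5945·exp(−k·t) = 0.5945·0.9130 = 0.5428 mg/L.

0.543 mg/L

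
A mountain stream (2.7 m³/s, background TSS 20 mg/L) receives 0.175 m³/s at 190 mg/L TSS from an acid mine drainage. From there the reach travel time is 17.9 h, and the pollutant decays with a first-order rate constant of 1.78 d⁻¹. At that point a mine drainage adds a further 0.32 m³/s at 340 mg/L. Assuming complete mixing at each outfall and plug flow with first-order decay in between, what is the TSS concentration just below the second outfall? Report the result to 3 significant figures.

Conservation of mass: C = (2.700·20.00 + 0.1750·190.0) / 2.875 = 87.25/2.875 = 30.35 mg/L; combined flow 2.875 m³/s.
Applying C = C₀e^(−kt): 30.35 × 0.2651 = 8.046 mg/L.
Second outfall: C = (2.875·8.046 + 0.3200·340.0)/3.195 = 41.29 mg/L.

41.3 mg/L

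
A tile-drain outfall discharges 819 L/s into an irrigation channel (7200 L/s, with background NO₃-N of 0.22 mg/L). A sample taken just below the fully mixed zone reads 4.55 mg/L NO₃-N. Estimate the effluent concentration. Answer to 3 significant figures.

42.6 mg/L

Mass balance: 7200·0.2200 + 819.0·Cₑ = 8019·4.550
→ Cₑ = (8019·4.550 − 7200·0.2200) / 819.0 = 42.62 mg/L.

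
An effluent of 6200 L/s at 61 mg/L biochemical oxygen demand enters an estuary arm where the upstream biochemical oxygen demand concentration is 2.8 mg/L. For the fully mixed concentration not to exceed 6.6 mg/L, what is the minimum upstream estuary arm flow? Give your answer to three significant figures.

88800 L/s

Set C_mix = 6.6: (Q·2.800 + 6200·61.00) / (Q + 6200) = 6.6
→ Q = 6200·(61.00 − 6.6)/(6.6 − 2.800) = 88760 L/s.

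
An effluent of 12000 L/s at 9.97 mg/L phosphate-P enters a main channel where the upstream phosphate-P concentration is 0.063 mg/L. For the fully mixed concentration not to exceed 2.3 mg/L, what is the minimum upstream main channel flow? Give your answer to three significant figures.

41100 L/s

Set C_mix = 2.3: (Q·0.06300 + 12000·9.970) / (Q + 12000) = 2.3
→ Q = 12000·(9.970 − 2.3)/(2.3 − 0.06300) = 41140 L/s.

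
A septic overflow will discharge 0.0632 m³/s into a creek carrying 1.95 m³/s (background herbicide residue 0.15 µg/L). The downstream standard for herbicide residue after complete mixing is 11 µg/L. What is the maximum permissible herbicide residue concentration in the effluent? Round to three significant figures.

346 µg/L

At the limit, (Qr·Cr + Qe·Cₑ)/(Qr + Qe) = 11:
Cₑ = (2.013·11 − 1.950·0.1500) / 0.06320 = 345.8 µg/L.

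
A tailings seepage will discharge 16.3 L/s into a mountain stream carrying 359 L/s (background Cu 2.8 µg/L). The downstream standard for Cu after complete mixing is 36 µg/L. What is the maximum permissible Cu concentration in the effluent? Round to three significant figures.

767 µg/L

At the limit, (Qr·Cr + Qe·Cₑ)/(Qr + Qe) = 36:
Cₑ = (375.3·36 − 359.0·2.800) / 16.30 = 767.2 µg/L.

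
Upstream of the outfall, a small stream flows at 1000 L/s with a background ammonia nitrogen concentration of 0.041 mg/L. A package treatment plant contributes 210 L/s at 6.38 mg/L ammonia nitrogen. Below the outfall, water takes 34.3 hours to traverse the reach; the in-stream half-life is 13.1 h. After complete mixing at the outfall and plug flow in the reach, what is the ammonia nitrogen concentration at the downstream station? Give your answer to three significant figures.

0.186 mg/L

Conservation of mass: C = (1000·0.04100 + 210.0·6.380) / 1210 = 1381/1210 = 1.141 mg/L.
Half-life 13.1 h → k = ln 2 / 13.1 = 0.05291 h⁻¹ = 1.270 d⁻¹.
Decay over the reach: 1.141·exp(−kt) = 1.141·0.1629 = 0.1858 mg/L.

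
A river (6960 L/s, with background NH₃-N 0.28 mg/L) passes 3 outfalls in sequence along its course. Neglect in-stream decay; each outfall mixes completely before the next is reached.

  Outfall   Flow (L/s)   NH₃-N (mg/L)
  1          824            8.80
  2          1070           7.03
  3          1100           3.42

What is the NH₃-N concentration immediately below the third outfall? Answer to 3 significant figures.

Below outfall 1: Q → 7784 L/s, C = (6960·0.2800 + 824.0·8.800)/7784 = 1.182 mg/L.
Below outfall 2: Q → 8854 L/s, C = (7784·1.182 + 1070·7.030)/8854 = 1.889 mg/L.
Below outfall 3: Q → 9954 L/s, C = (8854·1.889 + 1100·3.420)/9954 = 2.058 mg/L.

2.06 mg/L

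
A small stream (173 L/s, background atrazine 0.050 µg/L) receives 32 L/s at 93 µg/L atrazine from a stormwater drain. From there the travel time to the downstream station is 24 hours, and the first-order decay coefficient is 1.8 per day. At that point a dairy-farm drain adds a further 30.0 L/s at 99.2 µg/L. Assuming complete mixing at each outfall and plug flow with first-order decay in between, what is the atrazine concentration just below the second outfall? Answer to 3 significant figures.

Conservation of mass: C = (173.0·0.05000 + 32.00·93.00) / 205.0 = 2985/205.0 = 14.56 µg/L; combined flow 205.0 L/s.
After decay, C = 14.56 × e^(−kt) = 14.56 × 0.1653 = 2.407 µg/L.
At the second outfall, C = (205.0·2.407 + 30.00·99.20) / (205.0 + 30.00) = 14.76 µg/L.

14.8 µg/L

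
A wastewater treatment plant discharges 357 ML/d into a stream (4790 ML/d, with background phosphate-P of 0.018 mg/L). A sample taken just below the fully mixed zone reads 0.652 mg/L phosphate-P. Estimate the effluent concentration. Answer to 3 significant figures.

9.16 mg/L

Mass balance: 4790·0.01800 + 357.0·Cₑ = 5147·0.6520
→ Cₑ = (5147·0.6520 − 4790·0.01800) / 357.0 = 9.159 mg/L.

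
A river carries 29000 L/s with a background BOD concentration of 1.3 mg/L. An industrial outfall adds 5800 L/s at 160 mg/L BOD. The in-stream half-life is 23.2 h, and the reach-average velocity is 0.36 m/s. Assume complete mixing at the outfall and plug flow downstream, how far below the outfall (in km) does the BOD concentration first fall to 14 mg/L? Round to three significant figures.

Mass balance: C = (29000·1.300 + 5800·160.0) / 34800 = 965700/34800 = 27.75 mg/L.
Half-life 23.2 h → k = ln 2 / 23.2 = 0.02988 h⁻¹ = 0.7170 d⁻¹.
Set 27.75·exp(−k·t) = 14 → t = ln(27.75/14)/k = 82440 s = 22.90 h.
Distance = v·t = 0.36·82440 = 29680 m = 29.68 km.

29.7 km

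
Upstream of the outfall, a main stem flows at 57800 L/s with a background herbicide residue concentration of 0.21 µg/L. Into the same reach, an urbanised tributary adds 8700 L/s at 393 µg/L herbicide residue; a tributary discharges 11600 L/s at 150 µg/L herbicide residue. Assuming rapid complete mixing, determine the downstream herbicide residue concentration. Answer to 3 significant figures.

66.2 µg/L

Mass balance: C = (57800·0.2100 + 8700·393.0 + 11600·150.0) / 78100 = 5171000/78100 = 66.21 µg/L.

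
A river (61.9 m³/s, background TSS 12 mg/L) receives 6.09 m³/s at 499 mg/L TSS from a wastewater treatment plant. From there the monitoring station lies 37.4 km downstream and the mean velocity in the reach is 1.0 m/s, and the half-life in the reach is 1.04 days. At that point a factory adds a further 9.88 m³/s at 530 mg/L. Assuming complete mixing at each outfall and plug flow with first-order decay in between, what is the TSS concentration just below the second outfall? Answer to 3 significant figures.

Mixed concentration C = ΣQC/ΣQ = (61.90·12.00 + 6.090·499.0) / 67.99 = 3782/67.99 = 55.62 mg/L; combined flow 67.99 m³/s.
Travel time t = 37.4·1000 / 1.0 = 37400 s = 10.39 h.
Half-life 1.04 d → k = ln 2 / 1.04 = 0.6665 d⁻¹.
After decay, C = 55.62 × e^(−kt) = 55.62 × 0.7494 = 41.68 mg/L.
Second outfall: C = (67.99·41.68 + 9.880·530.0)/77.87 = 103.6 mg/L.

104 mg/L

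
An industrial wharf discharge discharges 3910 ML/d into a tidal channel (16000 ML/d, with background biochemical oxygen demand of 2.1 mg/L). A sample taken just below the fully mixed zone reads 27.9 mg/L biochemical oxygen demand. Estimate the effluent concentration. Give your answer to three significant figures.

Mass balance: 16000·2.100 + 3910·Cₑ = 19910·27.90
→ Cₑ = (19910·27.90 − 16000·2.100) / 3910 = 133.5 mg/L.

133 mg/L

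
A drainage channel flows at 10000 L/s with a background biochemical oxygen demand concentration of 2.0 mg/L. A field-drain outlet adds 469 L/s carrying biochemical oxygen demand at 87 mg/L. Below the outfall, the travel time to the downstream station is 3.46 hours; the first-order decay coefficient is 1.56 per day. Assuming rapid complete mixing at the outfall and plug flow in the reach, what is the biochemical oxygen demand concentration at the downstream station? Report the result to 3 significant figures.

4.64 mg/L

After mixing, C = (10000·2.000 + 469.0·87.00) / 10470 = 60800/10470 = 5.808 mg/L.
First-order decay: C = 5.808·exp(−k·t) = 5.808·0.7986 = 4.638 mg/L.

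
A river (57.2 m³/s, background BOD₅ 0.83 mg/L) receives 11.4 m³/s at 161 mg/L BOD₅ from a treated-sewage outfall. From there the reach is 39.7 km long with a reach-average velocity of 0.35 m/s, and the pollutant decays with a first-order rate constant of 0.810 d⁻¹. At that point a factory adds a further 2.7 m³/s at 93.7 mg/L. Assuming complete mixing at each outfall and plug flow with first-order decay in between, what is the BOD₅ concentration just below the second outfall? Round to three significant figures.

12.7 mg/L

Flow-weighted average: C = (57.20·0.8300 + 11.40·161.0) / 68.60 = 1883/68.60 = 27.45 mg/L; combined flow 68.60 m³/s.
Travel time t = 39.7·1000 / 0.35 = 113400 s = 31.51 h.
Decay over the reach: 27.45·exp(−kt) = 27.45·0.3453 = 9.477 mg/L.
Second outfall: C = (68.60·9.477 + 2.700·93.70)/71.30 = 12.67 mg/L.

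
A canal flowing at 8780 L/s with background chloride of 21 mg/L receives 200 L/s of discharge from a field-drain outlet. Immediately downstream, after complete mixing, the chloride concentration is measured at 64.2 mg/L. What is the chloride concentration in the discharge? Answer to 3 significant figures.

1960 mg/L

Mass balance: 8780·21.00 + 200.0·Cₑ = 8980·64.20
→ Cₑ = (8980·64.20 − 8780·21.00) / 200.0 = 1961 mg/L.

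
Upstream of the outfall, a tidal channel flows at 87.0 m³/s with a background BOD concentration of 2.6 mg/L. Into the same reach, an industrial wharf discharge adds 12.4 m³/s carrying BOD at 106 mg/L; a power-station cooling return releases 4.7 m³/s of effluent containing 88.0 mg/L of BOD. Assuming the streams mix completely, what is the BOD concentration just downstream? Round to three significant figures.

18.8 mg/L

Mass balance: C = (87.00·2.600 + 12.40·106.0 + 4.700·88.00) / 104.1 = 1954/104.1 = 18.77 mg/L.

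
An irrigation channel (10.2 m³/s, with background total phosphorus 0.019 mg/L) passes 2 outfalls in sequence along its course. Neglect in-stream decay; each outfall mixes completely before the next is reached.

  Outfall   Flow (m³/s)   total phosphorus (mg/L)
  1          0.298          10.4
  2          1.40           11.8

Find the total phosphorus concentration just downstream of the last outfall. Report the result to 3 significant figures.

After outfall 1: Q = 10.20 + 0.2980 = 10.50 m³/s; C = (10.20·0.01900 + 0.2980·10.40)/10.50 = 0.3137 mg/L.
After outfall 2: Q = 10.50 + 1.400 = 11.90 m³/s; C = (10.50·0.3137 + 1.400·11.80)/11.90 = 1.665 mg/L.

1.67 mg/L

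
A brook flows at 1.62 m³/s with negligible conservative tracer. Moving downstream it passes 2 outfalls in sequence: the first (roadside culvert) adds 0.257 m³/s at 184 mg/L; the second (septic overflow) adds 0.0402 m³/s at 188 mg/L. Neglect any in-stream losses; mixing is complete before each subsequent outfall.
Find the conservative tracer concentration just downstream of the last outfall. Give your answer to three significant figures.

After outfall 1: Q = 1.620 + 0.2570 = 1.877 m³/s; C = (1.620·0 + 0.2570·184.0)/1.877 = 25.19 mg/L.
After outfall 2: Q = 1.877 + 0.04020 = 1.917 m³/s; C = (1.877·25.19 + 0.04020·188.0)/1.917 = 28.61 mg/L.

28.6 mg/L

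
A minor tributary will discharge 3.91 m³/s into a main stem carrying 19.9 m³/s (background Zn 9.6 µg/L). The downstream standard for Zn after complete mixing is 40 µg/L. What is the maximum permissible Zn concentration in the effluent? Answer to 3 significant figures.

195 µg/L

At the limit, (Qr·Cr + Qe·Cₑ)/(Qr + Qe) = 40:
Cₑ = (23.81·40 − 19.90·9.600) / 3.910 = 194.7 µg/L.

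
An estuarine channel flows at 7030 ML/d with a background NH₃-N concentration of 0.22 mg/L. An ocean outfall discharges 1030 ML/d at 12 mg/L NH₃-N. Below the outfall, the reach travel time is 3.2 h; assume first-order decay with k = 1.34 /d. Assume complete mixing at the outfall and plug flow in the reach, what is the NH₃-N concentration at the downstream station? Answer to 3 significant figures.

1.44 mg/L

Flow-weighted average: C = (7030·0.2200 + 1030·12.00) / 8060 = 13910/8060 = 1.725 mg/L.
Decay over the reach: 1.725·exp(−kt) = 1.725·0.8364 = 1.443 mg/L.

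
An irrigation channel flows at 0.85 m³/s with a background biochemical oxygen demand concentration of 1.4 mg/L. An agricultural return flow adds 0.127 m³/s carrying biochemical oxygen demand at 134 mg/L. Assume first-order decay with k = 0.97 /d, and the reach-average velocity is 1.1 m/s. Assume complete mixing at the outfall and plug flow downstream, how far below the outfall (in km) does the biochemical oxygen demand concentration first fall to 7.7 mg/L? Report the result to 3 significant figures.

86.6 km

Conservation of mass: C = (0.8500·1.400 + 0.1270·134.0) / 0.9770 = 18.21/0.9770 = 18.64 mg/L.
Set 18.64·exp(−k·t) = 7.7 → t = ln(18.64/7.7)/k = 78730 s = 21.87 h.
Distance = v·t = 1.1·78730 = 86600 m = 86.60 km.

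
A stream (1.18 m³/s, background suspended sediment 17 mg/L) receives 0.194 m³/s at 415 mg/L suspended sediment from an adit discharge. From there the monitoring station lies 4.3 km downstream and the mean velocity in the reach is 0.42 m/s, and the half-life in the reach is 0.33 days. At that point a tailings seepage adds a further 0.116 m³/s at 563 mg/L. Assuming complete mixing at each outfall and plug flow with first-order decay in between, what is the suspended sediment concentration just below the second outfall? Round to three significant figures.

Flow-weighted average: C = (1.180·17.00 + 0.1940·415.0) / 1.374 = 100.6/1.374 = 73.20 mg/L; combined flow 1.374 m³/s.
Travel time t = 4.3·1000 / 0.42 = 10240 s = 2.844 h.
Half-life 0.33 d → k = ln 2 / 0.33 = 2.100 d⁻¹.
Decay over the reach: 73.20·exp(−kt) = 73.20·0.7797 = 57.07 mg/L.
Second outfall: C = (1.374·57.07 + 0.1160·563.0)/1.490 = 96.46 mg/L.

96.5 mg/L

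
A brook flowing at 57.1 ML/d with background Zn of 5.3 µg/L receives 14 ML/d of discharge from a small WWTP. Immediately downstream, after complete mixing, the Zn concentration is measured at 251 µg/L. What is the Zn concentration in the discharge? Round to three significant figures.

1250 µg/L

Mass balance: 57.10·5.300 + 14.00·Cₑ = 71.10·251.0
→ Cₑ = (71.10·251.0 − 57.10·5.300) / 14.00 = 1253 µg/L.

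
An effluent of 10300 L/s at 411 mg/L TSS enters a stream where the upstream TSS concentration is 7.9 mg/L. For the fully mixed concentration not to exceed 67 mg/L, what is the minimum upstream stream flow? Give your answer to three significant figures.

Set C_mix = 67: (Q·7.900 + 10300·411.0) / (Q + 10300) = 67
→ Q = 10300·(411.0 − 67)/(67 − 7.900) = 59950 L/s.

60000 L/s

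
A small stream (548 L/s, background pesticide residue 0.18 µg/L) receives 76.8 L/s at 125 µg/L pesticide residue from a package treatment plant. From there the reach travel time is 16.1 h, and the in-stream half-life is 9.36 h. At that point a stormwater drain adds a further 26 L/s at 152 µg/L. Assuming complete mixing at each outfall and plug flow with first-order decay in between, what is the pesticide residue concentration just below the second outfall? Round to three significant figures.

10.6 µg/L

Conservation of mass: C = (548.0·0.1800 + 76.80·125.0) / 624.8 = 9699/624.8 = 15.52 µg/L; combined flow 624.8 L/s.
Half-life 9.36 h → k = ln 2 / 9.36 = 0.07405 h⁻¹ = 1.777 d⁻¹.
Decay over the reach: 15.52·exp(−kt) = 15.52·0.3035 = 4.712 µg/L.
Second outfall: C = (624.8·4.712 + 26.00·152.0)/650.8 = 10.60 µg/L.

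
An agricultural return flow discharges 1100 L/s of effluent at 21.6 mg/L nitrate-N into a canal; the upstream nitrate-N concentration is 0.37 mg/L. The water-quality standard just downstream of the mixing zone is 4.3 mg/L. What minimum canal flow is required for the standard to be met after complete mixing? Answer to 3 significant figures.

Set C_mix = 4.3: (Q·0.3700 + 1100·21.60) / (Q + 1100) = 4.3
→ Q = 1100·(21.60 − 4.3)/(4.3 − 0.3700) = 4842 L/s.

4840 L/s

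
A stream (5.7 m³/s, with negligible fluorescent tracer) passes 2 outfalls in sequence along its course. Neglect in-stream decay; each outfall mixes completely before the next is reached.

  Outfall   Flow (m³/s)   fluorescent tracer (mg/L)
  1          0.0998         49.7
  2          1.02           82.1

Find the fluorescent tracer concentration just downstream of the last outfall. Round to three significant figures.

13.0 mg/L

Outfall 1: combined Q = 5.800 m³/s; C = (5.700·0 + 0.09980·49.70)/5.800 = 0.8552 mg/L.
Outfall 2: combined Q = 6.820 m³/s; C = (5.800·0.8552 + 1.020·82.10)/6.820 = 13.01 mg/L.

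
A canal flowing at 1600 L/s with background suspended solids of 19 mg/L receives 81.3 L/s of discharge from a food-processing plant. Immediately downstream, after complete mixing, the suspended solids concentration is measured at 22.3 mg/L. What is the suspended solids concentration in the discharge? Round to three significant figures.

87.2 mg/L

Mass balance: 1600·19.00 + 81.30·Cₑ = 1681·22.30
→ Cₑ = (1681·22.30 − 1600·19.00) / 81.30 = 87.24 mg/L.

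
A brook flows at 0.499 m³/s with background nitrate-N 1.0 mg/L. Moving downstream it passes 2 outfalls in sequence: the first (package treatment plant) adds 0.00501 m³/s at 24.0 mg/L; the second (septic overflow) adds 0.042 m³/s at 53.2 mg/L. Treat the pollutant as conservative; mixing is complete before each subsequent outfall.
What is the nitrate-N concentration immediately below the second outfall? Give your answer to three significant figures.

After outfall 1: Q = 0.4990 + 0.005010 = 0.5040 m³/s; C = (0.4990·1.000 + 0.005010·24.00)/0.5040 = 1.229 mg/L.
After outfall 2: Q = 0.5040 + 0.04200 = 0.5460 m³/s; C = (0.5040·1.229 + 0.04200·53.20)/0.5460 = 5.226 mg/L.

5.23 mg/L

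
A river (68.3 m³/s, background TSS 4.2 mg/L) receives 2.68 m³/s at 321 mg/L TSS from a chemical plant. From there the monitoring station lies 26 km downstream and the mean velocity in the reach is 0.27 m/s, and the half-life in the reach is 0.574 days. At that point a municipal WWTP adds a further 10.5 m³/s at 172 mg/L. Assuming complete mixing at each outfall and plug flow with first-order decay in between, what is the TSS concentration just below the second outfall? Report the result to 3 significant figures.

25.8 mg/L

Conservation of mass: C = (68.30·4.200 + 2.680·321.0) / 70.98 = 1147/70.98 = 16.16 mg/L; combined flow 70.98 m³/s.
Travel time t = 26·1000 / 0.27 = 96300 s = 26.75 h.
Half-life 0.574 d → k = ln 2 / 0.574 = 1.208 d⁻¹.
Decay over the reach: 16.16·exp(−kt) = 16.16·0.2603 = 4.207 mg/L.
Second outfall: C = (70.98·4.207 + 10.50·172.0)/81.48 = 25.83 mg/L.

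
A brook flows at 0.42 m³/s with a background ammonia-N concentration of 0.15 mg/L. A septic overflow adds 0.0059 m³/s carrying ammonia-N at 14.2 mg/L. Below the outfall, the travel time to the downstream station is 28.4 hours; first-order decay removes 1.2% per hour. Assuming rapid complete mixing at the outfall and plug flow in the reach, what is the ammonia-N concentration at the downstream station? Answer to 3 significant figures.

0.245 mg/L

Mass balance: C = (0.4200·0.1500 + 0.005900·14.20) / 0.4259 = 0.1468/0.4259 = 0.3446 mg/L.
1.2%/h lost → k = −ln(1 − 0.012) = 0.01207 h⁻¹.
First-order decay: C = 0.3446·exp(−k·t) = 0.3446·0.7097 = 0.2446 mg/L.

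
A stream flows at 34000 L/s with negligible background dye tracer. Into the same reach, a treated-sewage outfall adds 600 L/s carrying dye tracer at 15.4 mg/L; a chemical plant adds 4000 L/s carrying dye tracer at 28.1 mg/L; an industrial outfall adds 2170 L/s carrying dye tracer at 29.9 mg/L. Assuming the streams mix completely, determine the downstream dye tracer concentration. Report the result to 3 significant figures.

Mass balance: C = (34000·0 + 600.0·15.40 + 4000·28.10 + 2170·29.90) / 40770 = 186500/40770 = 4.575 mg/L.

4.58 mg/L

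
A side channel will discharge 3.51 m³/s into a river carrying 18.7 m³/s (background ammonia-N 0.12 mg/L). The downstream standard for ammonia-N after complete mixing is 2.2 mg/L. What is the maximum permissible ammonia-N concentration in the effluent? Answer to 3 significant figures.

At the limit, (Qr·Cr + Qe·Cₑ)/(Qr + Qe) = 2.2:
Cₑ = (22.21·2.2 − 18.70·0.1200) / 3.510 = 13.28 mg/L.

13.3 mg/L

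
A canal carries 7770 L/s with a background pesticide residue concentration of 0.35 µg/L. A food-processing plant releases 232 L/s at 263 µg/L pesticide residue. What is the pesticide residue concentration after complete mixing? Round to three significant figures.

After mixing, C = (7770·0.3500 + 232.0·263.0) / 8002 = 63740/8002 = 7.965 µg/L.

7.96 µg/L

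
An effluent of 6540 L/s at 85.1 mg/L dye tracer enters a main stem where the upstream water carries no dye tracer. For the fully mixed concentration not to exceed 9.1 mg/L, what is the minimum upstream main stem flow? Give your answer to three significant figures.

Set C_mix = 9.1: (Q·0 + 6540·85.10) / (Q + 6540) = 9.1
→ Q = 6540·(85.10 − 9.1)/(9.1 − 0) = 54620 L/s.

54600 L/s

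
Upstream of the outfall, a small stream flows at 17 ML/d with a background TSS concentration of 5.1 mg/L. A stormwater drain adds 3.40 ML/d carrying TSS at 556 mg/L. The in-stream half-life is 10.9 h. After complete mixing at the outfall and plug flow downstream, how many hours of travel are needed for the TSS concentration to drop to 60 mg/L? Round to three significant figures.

7.54 h

Mixed concentration C = ΣQC/ΣQ = (17.00·5.100 + 3.400·556.0) / 20.40 = 1977/20.40 = 96.92 mg/L.
Half-life 10.9 h → k = ln 2 / 10.9 = 0.06359 h⁻¹ = 1.526 d⁻¹.
96.92·exp(−k·t) = 60 → t = ln(96.92/60)/k = 27150 s = 7.540 h.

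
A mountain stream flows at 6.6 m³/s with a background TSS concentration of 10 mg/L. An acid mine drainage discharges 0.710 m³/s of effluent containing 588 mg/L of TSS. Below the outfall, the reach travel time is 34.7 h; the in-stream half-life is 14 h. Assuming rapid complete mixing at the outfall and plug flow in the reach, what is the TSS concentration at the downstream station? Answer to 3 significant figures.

Flow-weighted average: C = (6.600·10.00 + 0.7100·588.0) / 7.310 = 483.5/7.310 = 66.14 mg/L.
Half-life 14 h → k = ln 2 / 14 = 0.04951 h⁻¹ = 1.188 d⁻¹.
After decay, C = 66.14 × e^(−kt) = 66.14 × 0.1794 = 11.87 mg/L.

11.9 mg/L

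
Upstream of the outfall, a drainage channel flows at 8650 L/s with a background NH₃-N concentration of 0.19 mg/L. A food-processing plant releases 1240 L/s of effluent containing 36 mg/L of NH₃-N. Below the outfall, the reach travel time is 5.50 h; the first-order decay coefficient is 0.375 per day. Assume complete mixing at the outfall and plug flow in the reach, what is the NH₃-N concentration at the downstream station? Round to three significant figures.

4.29 mg/L

Flow-weighted average: C = (8650·0.1900 + 1240·36.00) / 9890 = 46280/9890 = 4.680 mg/L.
Decay over the reach: 4.680·exp(−kt) = 4.680·0.9177 = 4.294 mg/L.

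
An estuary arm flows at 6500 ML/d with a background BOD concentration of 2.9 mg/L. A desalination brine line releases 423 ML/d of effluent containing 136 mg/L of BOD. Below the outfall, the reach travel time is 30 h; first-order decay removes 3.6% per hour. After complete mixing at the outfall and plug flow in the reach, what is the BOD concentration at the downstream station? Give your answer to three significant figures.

3.67 mg/L

Mass balance: C = (6500·2.900 + 423.0·136.0) / 6923 = 76380/6923 = 11.03 mg/L.
3.6%/h lost → k = −ln(1 − 0.036) = 0.03666 h⁻¹.
Decay over the reach: 11.03·exp(−kt) = 11.03·0.3329 = 3.673 mg/L.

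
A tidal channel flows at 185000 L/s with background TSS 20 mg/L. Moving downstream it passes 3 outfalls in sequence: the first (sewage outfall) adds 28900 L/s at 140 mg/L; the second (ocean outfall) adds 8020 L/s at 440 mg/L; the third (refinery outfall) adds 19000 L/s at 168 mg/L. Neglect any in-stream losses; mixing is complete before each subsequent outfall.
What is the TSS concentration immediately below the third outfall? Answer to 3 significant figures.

60.0 mg/L

Below outfall 1: Q → 213900 L/s, C = (185000·20.00 + 28900·140.0)/213900 = 36.21 mg/L.
Below outfall 2: Q → 221900 L/s, C = (213900·36.21 + 8020·440.0)/221900 = 50.81 mg/L.
Below outfall 3: Q → 240900 L/s, C = (221900·50.81 + 19000·168.0)/240900 = 60.05 mg/L.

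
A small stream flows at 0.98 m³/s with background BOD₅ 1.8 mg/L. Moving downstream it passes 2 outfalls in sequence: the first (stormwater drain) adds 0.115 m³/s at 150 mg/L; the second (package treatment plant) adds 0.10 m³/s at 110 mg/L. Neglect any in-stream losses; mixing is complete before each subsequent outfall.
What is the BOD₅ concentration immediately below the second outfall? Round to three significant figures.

After outfall 1: Q = 0.9800 + 0.1150 = 1.095 m³/s; C = (0.9800·1.800 + 0.1150·150.0)/1.095 = 17.36 mg/L.
After outfall 2: Q = 1.095 + 0.1000 = 1.195 m³/s; C = (1.095·17.36 + 0.1000·110.0)/1.195 = 25.12 mg/L.

25.1 mg/L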